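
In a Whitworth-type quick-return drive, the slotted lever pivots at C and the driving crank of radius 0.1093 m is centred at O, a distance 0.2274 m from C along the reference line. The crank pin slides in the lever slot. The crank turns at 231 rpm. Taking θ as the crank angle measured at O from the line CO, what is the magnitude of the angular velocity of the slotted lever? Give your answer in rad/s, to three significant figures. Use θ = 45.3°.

ω = 24.19 rad/s (from 231 rpm).
Crank pin A relative to C: A = (d + r cosθ, r sinθ); lever angle φ = atan2(r sinθ, d + r cosθ).
Differentiating tanφ: φ̇ = rω(d cosθ + r)/(d² + r² + 2dr cosθ).
d² + r² + 2dr cosθ = |CA|² = 0.0986227 m²;  d cosθ + r = +0.26925 m.
|ω_lever| = |0.1093·24.19·+0.26925| / 0.0986227 = 7.2184 rad/s.

7.22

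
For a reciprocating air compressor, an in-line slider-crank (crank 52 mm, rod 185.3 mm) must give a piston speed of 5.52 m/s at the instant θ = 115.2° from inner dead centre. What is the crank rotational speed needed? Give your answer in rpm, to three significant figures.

1280

For an in-line slider-crank, |v_piston| = rω|sinθ|·[1 + r cosθ/√(L² − r² sin²θ)].
With r = 0.052 m, L = 0.1853 m, θ = 115.2°: the bracketed kinematic factor |dx/dθ| = 0.041239 m.
ω = v/|dx/dθ| = 5.52/0.041239 = 133.86 rad/s.
N = 60ω/(2π) = 1278.2 rpm.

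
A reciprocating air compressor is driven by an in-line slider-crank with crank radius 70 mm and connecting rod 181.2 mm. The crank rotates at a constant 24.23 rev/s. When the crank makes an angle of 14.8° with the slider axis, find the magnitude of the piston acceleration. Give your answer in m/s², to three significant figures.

2120

ω = 2π·24.2 = 152.2 rad/s
x(θ) = r cosθ + √(L² − r² sin²θ); with ω constant, a = ω²·d²x/dθ².
d²x/dθ² = −r cosθ − r²(cos2θ)/√u − r⁴ sin²2θ/(4u^{3/2}),  u = L² − r² sin²θ = 0.0325137 m².
Substituting r = 0.07 m, L = 0.1812 m, θ = 14.8°: d²x/dθ² = -0.091556 m.
a = ω²·d²x/dθ² = (152.2)²·(-0.091556) = -2122 m/s²;  |a| = 2122 m/s².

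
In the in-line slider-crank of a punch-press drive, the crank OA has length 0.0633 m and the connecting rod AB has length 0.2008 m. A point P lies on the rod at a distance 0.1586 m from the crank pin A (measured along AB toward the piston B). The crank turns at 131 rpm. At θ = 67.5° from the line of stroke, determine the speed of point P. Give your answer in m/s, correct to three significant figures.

ω = 13.72 rad/s.  Crank-pin speed |V_A| = rω = 0.86837 m/s, perpendicular to OA.
Rod angle: sinφ = −(r/L) sinθ ⇒ φ = -16.932°; ω_rod = −rω cosθ/√(L²−r²sin²θ) = -1.7299 rad/s.
V_P = V_A + ω_rod × AP, with AP = 0.1586 m along the rod.
Components: V_Px = −rω sinθ − a·ω_rod·sinφ = -0.88217 m/s;  V_Py = rω cosθ + a·ω_rod·cosφ = +0.069838 m/s.
|V_P| = √(V_Px² + V_Py²) = 0.88493 m/s.

0.885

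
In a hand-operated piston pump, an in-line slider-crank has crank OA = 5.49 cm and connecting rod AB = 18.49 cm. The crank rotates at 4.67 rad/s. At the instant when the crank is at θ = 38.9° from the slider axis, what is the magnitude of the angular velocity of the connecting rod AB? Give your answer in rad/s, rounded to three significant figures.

1.10

ω = 4.67 rad/s
The rod makes angle φ with the slider axis where L sinφ = r sinθ; differentiating, L cosφ·φ̇ = r ω cosθ.
L cosφ = √(L² − r² sin²θ) = 0.18166 m.
|ω_rod| = r ω |cosθ| / √(L² − r² sin²θ) = 0.0549·4.67·0.77824/0.18166 = 1.0984 rad/s.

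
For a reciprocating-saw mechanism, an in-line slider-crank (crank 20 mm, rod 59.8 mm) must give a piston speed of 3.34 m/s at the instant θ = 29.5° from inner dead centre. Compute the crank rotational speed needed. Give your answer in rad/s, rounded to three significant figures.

For an in-line slider-crank, |v_piston| = rω|sinθ|·[1 + r cosθ/√(L² − r² sin²θ)].
With r = 0.02 m, L = 0.0598 m, θ = 29.5°: the bracketed kinematic factor |dx/dθ| = 0.012755 m.
ω = v/|dx/dθ| = 3.34/0.012755 = 261.86 rad/s.

262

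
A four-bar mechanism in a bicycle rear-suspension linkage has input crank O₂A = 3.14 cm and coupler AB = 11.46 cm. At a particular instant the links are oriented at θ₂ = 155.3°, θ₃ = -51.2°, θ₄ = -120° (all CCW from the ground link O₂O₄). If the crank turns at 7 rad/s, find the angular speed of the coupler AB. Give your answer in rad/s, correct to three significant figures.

ω₂ = 7 rad/s
Differentiating the loop-closure r₂e^{iθ₂}+r₃e^{iθ₃}=r₁+r₄e^{iθ₄} gives r₂ω₂e^{iθ₂}+r₃ω₃e^{iθ₃}=r₄ω₄e^{iθ₄}.
Eliminating the other unknown: ω₃ = r₂ω₂ sin(θ₄−θ₂) / [r₃ sin(θ₃−θ₄)].
Numerator sine = +0.99572; denominator sine = +0.93232.
Result = 0.0314·7·(+0.99572) / (0.1146·(+0.93232)) = +2.0484 rad/s; magnitude 2.0484 rad/s.

2.05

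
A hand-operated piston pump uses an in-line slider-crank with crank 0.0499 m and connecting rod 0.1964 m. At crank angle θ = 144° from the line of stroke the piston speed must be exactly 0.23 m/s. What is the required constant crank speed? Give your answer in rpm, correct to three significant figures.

94.5

For an in-line slider-crank, |v_piston| = rω|sinθ|·[1 + r cosθ/√(L² − r² sin²θ)].
With r = 0.0499 m, L = 0.1964 m, θ = 144°: the bracketed kinematic factor |dx/dθ| = 0.023233 m.
ω = v/|dx/dθ| = 0.23/0.023233 = 9.8996 rad/s.
N = 60ω/(2π) = 94.534 rpm.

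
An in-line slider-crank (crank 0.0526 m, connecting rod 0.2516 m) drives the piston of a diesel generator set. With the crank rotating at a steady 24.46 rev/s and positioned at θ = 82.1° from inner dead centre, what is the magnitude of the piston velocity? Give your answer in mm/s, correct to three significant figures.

8240

ω = 2π·24.5 = 153.7 rad/s
For an in-line slider-crank, x = r cosθ + √(L² − r² sin²θ), so v = −rω sinθ·[1 + r cosθ/√(L² − r² sin²θ)].
With r = 0.0526 m, L = 0.2516 m, θ = 82.1°: √(L² − r² sin²θ) = 0.24615 m.
v = −0.0526·153.7·0.99051·[1 + 0.0526·0.13744/0.24615] = -8.2424 m/s.
|v| = 8.2424 m/s = 8242.4 mm/s.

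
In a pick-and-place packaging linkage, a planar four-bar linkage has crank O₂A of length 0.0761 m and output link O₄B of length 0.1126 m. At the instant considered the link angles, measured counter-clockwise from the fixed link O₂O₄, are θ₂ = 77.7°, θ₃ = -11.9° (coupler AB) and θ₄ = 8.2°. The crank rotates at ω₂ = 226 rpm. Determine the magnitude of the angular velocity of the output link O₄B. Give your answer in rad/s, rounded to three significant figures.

ω₂ = 23.67 rad/s (from 226 rpm).
Differentiating the loop-closure r₂e^{iθ₂}+r₃e^{iθ₃}=r₁+r₄e^{iθ₄} gives r₂ω₂e^{iθ₂}+r₃ω₃e^{iθ₃}=r₄ω₄e^{iθ₄}.
Eliminating the other unknown: ω₄ = r₂ω₂ sin(θ₂−θ₃) / [r₄ sin(θ₄−θ₃)].
Numerator sine = +0.99998; denominator sine = +0.34366.
Result = 0.0761·23.67·(+0.99998) / (0.1126·(+0.34366)) = +46.542 rad/s; magnitude 46.542 rad/s.

46.5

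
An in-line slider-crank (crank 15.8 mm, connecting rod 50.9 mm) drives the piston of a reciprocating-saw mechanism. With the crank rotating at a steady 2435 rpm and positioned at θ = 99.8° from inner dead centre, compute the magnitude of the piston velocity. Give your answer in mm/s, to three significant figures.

3750

ω = 2π·2435/60 = 255 rad/s
For an in-line slider-crank, x = r cosθ + √(L² − r² sin²θ), so v = −rω sinθ·[1 + r cosθ/√(L² − r² sin²θ)].
With r = 0.0158 m, L = 0.0509 m, θ = 99.8°: √(L² − r² sin²θ) = 0.04846 m.
v = −0.0158·255·0.98541·[1 + 0.0158·-0.17021/0.04846] = -3.7498 m/s.
|v| = 3.7498 m/s = 3749.8 mm/s.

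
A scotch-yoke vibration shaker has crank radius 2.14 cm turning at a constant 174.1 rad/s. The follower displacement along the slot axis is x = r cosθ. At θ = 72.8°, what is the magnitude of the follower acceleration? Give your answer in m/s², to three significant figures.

192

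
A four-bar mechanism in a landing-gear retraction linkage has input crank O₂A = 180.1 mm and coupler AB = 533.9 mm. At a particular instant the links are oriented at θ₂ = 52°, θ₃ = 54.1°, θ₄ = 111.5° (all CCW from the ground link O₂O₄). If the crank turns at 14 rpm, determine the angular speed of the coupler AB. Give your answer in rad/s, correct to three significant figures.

0.506

ω₂ = 1.466 rad/s (from 14 rpm).
Differentiating the loop-closure r₂e^{iθ₂}+r₃e^{iθ₃}=r₁+r₄e^{iθ₄} gives r₂ω₂e^{iθ₂}+r₃ω₃e^{iθ₃}=r₄ω₄e^{iθ₄}.
Eliminating the other unknown: ω₃ = r₂ω₂ sin(θ₄−θ₂) / [r₃ sin(θ₃−θ₄)].
Numerator sine = +0.86163; denominator sine = -0.84245.
Result = 0.1801·1.466·(+0.86163) / (0.5339·(-0.84245)) = -0.50581 rad/s; magnitude 0.50581 rad/s.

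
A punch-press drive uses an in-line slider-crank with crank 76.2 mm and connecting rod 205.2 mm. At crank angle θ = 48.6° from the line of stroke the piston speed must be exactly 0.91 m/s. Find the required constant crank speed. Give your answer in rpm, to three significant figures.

121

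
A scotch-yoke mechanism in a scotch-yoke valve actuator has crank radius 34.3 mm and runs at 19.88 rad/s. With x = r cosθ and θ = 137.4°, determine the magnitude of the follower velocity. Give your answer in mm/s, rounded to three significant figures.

ω = 19.88 rad/s
x = r cosθ ⇒ ẋ = −rω sinθ.
|v| = rω|sinθ| = 0.0343·19.88·|sin 137.4°| = 0.46155 m/s = 461.55 mm/s.

462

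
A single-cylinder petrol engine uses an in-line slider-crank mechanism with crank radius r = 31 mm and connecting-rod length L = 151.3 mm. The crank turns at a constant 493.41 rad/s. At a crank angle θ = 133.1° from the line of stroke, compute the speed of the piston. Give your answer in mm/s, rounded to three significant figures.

9590

ω = 493.4 rad/s
For an in-line slider-crank, x = r cosθ + √(L² − r² sin²θ), so v = −rω sinθ·[1 + r cosθ/√(L² − r² sin²θ)].
With r = 0.031 m, L = 0.1513 m, θ = 133.1°: √(L² − r² sin²θ) = 0.1496 m.
v = −0.031·493.4·0.73016·[1 + 0.031·-0.68327/0.1496] = -9.587 m/s.
|v| = 9.587 m/s = 9587 mm/s.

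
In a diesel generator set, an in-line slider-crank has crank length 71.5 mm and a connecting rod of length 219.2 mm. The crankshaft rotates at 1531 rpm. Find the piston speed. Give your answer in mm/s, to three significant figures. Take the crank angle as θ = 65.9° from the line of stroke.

11900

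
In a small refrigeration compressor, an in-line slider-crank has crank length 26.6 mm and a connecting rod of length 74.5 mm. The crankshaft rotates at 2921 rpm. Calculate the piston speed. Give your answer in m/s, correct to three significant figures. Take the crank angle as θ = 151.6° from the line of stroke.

ω = 2π·2921/60 = 305.9 rad/s
For an in-line slider-crank, x = r cosθ + √(L² − r² sin²θ), so v = −rω sinθ·[1 + r cosθ/√(L² − r² sin²θ)].
With r = 0.0266 m, L = 0.0745 m, θ = 151.6°: √(L² − r² sin²θ) = 0.073418 m.
v = −0.0266·305.9·0.47562·[1 + 0.0266·-0.87965/0.073418] = -2.6366 m/s.
|v| = 2.6366 m/s.

2.64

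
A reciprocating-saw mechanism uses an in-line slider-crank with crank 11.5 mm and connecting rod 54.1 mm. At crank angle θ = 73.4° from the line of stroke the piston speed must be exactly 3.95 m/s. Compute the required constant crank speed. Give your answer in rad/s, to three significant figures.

337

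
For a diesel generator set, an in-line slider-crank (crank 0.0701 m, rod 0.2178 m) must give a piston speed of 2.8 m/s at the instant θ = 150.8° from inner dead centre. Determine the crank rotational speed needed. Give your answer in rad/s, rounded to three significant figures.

114

For an in-line slider-crank, |v_piston| = rω|sinθ|·[1 + r cosθ/√(L² − r² sin²θ)].
With r = 0.0701 m, L = 0.2178 m, θ = 150.8°: the bracketed kinematic factor |dx/dθ| = 0.02447 m.
ω = v/|dx/dθ| = 2.8/0.02447 = 114.43 rad/s.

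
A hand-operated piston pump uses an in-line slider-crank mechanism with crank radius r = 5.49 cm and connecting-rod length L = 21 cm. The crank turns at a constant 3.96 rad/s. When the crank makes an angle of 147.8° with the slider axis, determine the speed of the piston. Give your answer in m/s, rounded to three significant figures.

0.0900

ω = 3.96 rad/s
For an in-line slider-crank, x = r cosθ + √(L² − r² sin²θ), so v = −rω sinθ·[1 + r cosθ/√(L² − r² sin²θ)].
With r = 0.0549 m, L = 0.21 m, θ = 147.8°: √(L² − r² sin²θ) = 0.20795 m.
v = −0.0549·3.96·0.53288·[1 + 0.0549·-0.84619/0.20795] = -0.089969 m/s.
|v| = 0.089969 m/s.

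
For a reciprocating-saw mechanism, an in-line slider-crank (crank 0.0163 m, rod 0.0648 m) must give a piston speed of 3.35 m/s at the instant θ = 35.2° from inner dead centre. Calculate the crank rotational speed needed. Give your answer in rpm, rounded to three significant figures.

2820

For an in-line slider-crank, |v_piston| = rω|sinθ|·[1 + r cosθ/√(L² − r² sin²θ)].
With r = 0.0163 m, L = 0.0648 m, θ = 35.2°: the bracketed kinematic factor |dx/dθ| = 0.011348 m.
ω = v/|dx/dθ| = 3.35/0.011348 = 295.21 rad/s.
N = 60ω/(2π) = 2819.1 rpm.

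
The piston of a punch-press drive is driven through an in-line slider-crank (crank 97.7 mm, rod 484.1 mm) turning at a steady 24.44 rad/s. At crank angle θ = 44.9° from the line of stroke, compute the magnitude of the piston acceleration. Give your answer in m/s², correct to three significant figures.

41.5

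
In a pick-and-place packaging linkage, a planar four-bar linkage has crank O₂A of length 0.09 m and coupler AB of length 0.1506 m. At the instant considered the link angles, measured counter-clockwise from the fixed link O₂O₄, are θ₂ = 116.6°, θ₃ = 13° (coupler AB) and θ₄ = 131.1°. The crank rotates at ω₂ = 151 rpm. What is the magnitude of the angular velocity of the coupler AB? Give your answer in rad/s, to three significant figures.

2.68

ω₂ = 15.81 rad/s (from 151 rpm).
Differentiating the loop-closure r₂e^{iθ₂}+r₃e^{iθ₃}=r₁+r₄e^{iθ₄} gives r₂ω₂e^{iθ₂}+r₃ω₃e^{iθ₃}=r₄ω₄e^{iθ₄}.
Eliminating the other unknown: ω₃ = r₂ω₂ sin(θ₄−θ₂) / [r₃ sin(θ₃−θ₄)].
Numerator sine = +0.25038; denominator sine = -0.88213.
Result = 0.09·15.81·(+0.25038) / (0.1506·(-0.88213)) = -2.6822 rad/s; magnitude 2.6822 rad/s.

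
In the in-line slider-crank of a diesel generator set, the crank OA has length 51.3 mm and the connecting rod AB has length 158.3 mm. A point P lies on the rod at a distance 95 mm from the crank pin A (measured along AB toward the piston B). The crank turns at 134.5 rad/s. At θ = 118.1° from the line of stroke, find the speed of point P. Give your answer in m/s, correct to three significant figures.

ω = 134.5 rad/s.  Crank-pin speed |V_A| = rω = 6.8998 m/s, perpendicular to OA.
Rod angle: sinφ = −(r/L) sinθ ⇒ φ = -16.611°; ω_rod = −rω cosθ/√(L²−r²sin²θ) = +21.424 rad/s.
V_P = V_A + ω_rod × AP, with AP = 0.095 m along the rod.
Components: V_Px = −rω sinθ − a·ω_rod·sinφ = -5.5047 m/s;  V_Py = rω cosθ + a·ω_rod·cosφ = -1.2996 m/s.
|V_P| = √(V_Px² + V_Py²) = 5.656 m/s.

5.66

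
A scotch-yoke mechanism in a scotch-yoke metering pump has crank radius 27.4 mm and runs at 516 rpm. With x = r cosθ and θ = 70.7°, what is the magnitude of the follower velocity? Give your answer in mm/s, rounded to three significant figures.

1400

ω = 54.04 rad/s (from 516 rpm).
x = r cosθ ⇒ ẋ = −rω sinθ.
|v| = rω|sinθ| = 0.0274·54.04·|sin 70.7°| = 1.3974 m/s = 1397.4 mm/s.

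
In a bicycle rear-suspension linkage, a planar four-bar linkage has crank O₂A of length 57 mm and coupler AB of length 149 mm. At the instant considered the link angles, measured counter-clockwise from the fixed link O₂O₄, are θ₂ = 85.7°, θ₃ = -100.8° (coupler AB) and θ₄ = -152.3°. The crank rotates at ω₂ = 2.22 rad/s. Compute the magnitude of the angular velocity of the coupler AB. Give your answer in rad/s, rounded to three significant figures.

0.920

ω₂ = 2.22 rad/s
Differentiating the loop-closure r₂e^{iθ₂}+r₃e^{iθ₃}=r₁+r₄e^{iθ₄} gives r₂ω₂e^{iθ₂}+r₃ω₃e^{iθ₃}=r₄ω₄e^{iθ₄}.
Eliminating the other unknown: ω₃ = r₂ω₂ sin(θ₄−θ₂) / [r₃ sin(θ₃−θ₄)].
Numerator sine = +0.84805; denominator sine = +0.78261.
Result = 0.057·2.22·(+0.84805) / (0.149·(+0.78261)) = +0.92028 rad/s; magnitude 0.92028 rad/s.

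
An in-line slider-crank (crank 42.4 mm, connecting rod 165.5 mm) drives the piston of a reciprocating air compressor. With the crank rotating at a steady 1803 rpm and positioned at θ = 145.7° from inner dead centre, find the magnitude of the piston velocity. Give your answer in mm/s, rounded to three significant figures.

3550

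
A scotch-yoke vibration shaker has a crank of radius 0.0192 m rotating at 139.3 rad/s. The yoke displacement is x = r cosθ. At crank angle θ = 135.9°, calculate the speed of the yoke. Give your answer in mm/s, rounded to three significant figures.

1860

ω = 139.3 rad/s
x = r cosθ ⇒ ẋ = −rω sinθ.
|v| = rω|sinθ| = 0.0192·139.3·|sin 135.9°| = 1.8613 m/s = 1861.3 mm/s.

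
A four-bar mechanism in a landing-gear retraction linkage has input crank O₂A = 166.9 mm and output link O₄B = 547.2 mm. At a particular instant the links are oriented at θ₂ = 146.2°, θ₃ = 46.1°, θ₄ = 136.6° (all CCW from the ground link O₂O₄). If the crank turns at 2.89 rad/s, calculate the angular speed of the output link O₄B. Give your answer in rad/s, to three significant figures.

ω₂ = 2.89 rad/s
Differentiating the loop-closure r₂e^{iθ₂}+r₃e^{iθ₃}=r₁+r₄e^{iθ₄} gives r₂ω₂e^{iθ₂}+r₃ω₃e^{iθ₃}=r₄ω₄e^{iθ₄}.
Eliminating the other unknown: ω₄ = r₂ω₂ sin(θ₂−θ₃) / [r₄ sin(θ₄−θ₃)].
Numerator sine = +0.98450; denominator sine = +0.99996.
Result = 0.1669·2.89·(+0.98450) / (0.5472·(+0.99996)) = +0.86784 rad/s; magnitude 0.86784 rad/s.

0.868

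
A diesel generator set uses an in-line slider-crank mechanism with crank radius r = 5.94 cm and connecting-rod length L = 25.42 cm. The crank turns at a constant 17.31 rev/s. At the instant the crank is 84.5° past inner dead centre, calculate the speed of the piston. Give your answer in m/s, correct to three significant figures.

6.58

ω = 2π·17.3 = 108.8 rad/s
For an in-line slider-crank, x = r cosθ + √(L² − r² sin²θ), so v = −rω sinθ·[1 + r cosθ/√(L² − r² sin²θ)].
With r = 0.0594 m, L = 0.2542 m, θ = 84.5°: √(L² − r² sin²θ) = 0.24723 m.
v = −0.0594·108.8·0.99540·[1 + 0.0594·0.09585/0.24723] = -6.5788 m/s.
|v| = 6.5788 m/s.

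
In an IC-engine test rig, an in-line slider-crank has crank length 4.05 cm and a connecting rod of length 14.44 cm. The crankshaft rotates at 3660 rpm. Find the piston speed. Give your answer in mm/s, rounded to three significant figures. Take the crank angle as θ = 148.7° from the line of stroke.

6110

ω = 2π·3660/60 = 383.3 rad/s
For an in-line slider-crank, x = r cosθ + √(L² − r² sin²θ), so v = −rω sinθ·[1 + r cosθ/√(L² − r² sin²θ)].
With r = 0.0405 m, L = 0.1444 m, θ = 148.7°: √(L² − r² sin²θ) = 0.14286 m.
v = −0.0405·383.3·0.51952·[1 + 0.0405·-0.85446/0.14286] = -6.1108 m/s.
|v| = 6.1108 m/s = 6110.8 mm/s.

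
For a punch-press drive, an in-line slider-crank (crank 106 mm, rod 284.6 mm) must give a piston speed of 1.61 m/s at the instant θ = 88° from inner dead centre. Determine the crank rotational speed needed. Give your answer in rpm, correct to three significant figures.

143

For an in-line slider-crank, |v_piston| = rω|sinθ|·[1 + r cosθ/√(L² − r² sin²θ)].
With r = 0.106 m, L = 0.2846 m, θ = 88°: the bracketed kinematic factor |dx/dθ| = 0.10742 m.
ω = v/|dx/dθ| = 1.61/0.10742 = 14.988 rad/s.
N = 60ω/(2π) = 143.13 rpm.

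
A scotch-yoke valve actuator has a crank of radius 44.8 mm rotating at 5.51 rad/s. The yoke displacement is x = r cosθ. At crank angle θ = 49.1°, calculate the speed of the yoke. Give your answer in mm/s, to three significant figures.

187

ω = 5.51 rad/s
x = r cosθ ⇒ ẋ = −rω sinθ.
|v| = rω|sinθ| = 0.0448·5.51·|sin 49.1°| = 0.18658 m/s = 186.58 mm/s.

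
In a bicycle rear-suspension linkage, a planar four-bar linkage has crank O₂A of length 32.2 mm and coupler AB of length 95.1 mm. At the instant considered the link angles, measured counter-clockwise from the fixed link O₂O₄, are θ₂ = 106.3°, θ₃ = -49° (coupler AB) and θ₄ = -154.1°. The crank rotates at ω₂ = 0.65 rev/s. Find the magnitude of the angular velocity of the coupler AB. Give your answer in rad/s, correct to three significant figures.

1.41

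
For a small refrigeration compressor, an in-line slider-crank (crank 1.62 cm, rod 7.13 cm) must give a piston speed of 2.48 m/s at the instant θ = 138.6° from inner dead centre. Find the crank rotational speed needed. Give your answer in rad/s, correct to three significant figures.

For an in-line slider-crank, |v_piston| = rω|sinθ|·[1 + r cosθ/√(L² − r² sin²θ)].
With r = 0.0162 m, L = 0.0713 m, θ = 138.6°: the bracketed kinematic factor |dx/dθ| = 0.0088664 m.
ω = v/|dx/dθ| = 2.48/0.0088664 = 279.71 rad/s.

280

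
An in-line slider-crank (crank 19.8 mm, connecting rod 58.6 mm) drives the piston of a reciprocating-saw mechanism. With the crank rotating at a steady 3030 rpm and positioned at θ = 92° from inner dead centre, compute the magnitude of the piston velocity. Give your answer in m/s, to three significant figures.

6.20

ω = 2π·3030/60 = 317.3 rad/s
For an in-line slider-crank, x = r cosθ + √(L² − r² sin²θ), so v = −rω sinθ·[1 + r cosθ/√(L² − r² sin²θ)].
With r = 0.0198 m, L = 0.0586 m, θ = 92°: √(L² − r² sin²θ) = 0.055158 m.
v = −0.0198·317.3·0.99939·[1 + 0.0198·-0.03490/0.055158] = -6.2001 m/s.
|v| = 6.2001 m/s.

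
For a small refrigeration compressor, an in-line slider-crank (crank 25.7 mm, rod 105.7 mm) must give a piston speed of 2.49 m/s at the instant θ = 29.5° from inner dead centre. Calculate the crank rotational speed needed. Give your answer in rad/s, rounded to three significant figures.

For an in-line slider-crank, |v_piston| = rω|sinθ|·[1 + r cosθ/√(L² − r² sin²θ)].
With r = 0.0257 m, L = 0.1057 m, θ = 29.5°: the bracketed kinematic factor |dx/dθ| = 0.015353 m.
ω = v/|dx/dθ| = 2.49/0.015353 = 162.19 rad/s.

162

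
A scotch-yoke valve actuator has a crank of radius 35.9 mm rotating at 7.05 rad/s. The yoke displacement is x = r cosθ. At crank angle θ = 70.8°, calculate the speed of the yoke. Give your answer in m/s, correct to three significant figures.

ω = 7.05 rad/s
x = r cosθ ⇒ ẋ = −rω sinθ.
|v| = rω|sinθ| = 0.0359·7.05·|sin 70.8°| = 0.23902 m/s.

0.239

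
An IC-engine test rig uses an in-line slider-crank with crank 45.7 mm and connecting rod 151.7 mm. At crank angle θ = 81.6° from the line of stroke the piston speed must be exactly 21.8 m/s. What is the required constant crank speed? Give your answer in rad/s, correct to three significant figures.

For an in-line slider-crank, |v_piston| = rω|sinθ|·[1 + r cosθ/√(L² − r² sin²θ)].
With r = 0.0457 m, L = 0.1517 m, θ = 81.6°: the bracketed kinematic factor |dx/dθ| = 0.047294 m.
ω = v/|dx/dθ| = 21.8/0.047294 = 460.95 rad/s.

461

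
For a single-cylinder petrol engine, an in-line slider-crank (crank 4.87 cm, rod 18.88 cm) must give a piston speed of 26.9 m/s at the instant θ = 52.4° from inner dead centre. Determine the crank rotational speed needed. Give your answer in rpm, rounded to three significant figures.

For an in-line slider-crank, |v_piston| = rω|sinθ|·[1 + r cosθ/√(L² − r² sin²θ)].
With r = 0.0487 m, L = 0.1888 m, θ = 52.4°: the bracketed kinematic factor |dx/dθ| = 0.044788 m.
ω = v/|dx/dθ| = 26.9/0.044788 = 600.61 rad/s.
N = 60ω/(2π) = 5735.4 rpm.

5740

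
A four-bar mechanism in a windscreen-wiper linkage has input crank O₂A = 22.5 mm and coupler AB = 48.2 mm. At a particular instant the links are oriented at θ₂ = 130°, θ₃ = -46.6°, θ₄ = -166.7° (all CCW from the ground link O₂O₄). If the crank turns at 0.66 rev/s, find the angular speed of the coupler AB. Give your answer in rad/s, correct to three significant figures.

2.00

ω₂ = 4.147 rad/s (from 0.66 rev/s).
Differentiating the loop-closure r₂e^{iθ₂}+r₃e^{iθ₃}=r₁+r₄e^{iθ₄} gives r₂ω₂e^{iθ₂}+r₃ω₃e^{iθ₃}=r₄ω₄e^{iθ₄}.
Eliminating the other unknown: ω₃ = r₂ω₂ sin(θ₄−θ₂) / [r₃ sin(θ₃−θ₄)].
Numerator sine = +0.89337; denominator sine = +0.86515.
Result = 0.0225·4.147·(+0.89337) / (0.0482·(+0.86515)) = +1.9989 rad/s; magnitude 1.9989 rad/s.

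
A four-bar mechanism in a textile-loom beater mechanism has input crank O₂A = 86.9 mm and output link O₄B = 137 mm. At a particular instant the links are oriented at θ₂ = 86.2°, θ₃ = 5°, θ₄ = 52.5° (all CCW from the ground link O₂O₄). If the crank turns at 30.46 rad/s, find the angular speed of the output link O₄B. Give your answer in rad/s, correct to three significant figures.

ω₂ = 30.46 rad/s
Differentiating the loop-closure r₂e^{iθ₂}+r₃e^{iθ₃}=r₁+r₄e^{iθ₄} gives r₂ω₂e^{iθ₂}+r₃ω₃e^{iθ₃}=r₄ω₄e^{iθ₄}.
Eliminating the other unknown: ω₄ = r₂ω₂ sin(θ₂−θ₃) / [r₄ sin(θ₄−θ₃)].
Numerator sine = +0.98823; denominator sine = +0.73728.
Result = 0.0869·30.46·(+0.98823) / (0.137·(+0.73728)) = +25.897 rad/s; magnitude 25.897 rad/s.

25.9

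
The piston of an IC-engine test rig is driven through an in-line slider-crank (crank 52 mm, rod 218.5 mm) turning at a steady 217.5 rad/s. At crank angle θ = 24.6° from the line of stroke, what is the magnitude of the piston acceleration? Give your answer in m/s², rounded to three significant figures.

2630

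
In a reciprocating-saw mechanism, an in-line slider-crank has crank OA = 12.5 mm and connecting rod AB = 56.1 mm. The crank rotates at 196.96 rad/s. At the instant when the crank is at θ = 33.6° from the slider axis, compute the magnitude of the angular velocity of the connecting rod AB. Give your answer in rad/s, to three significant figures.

ω = 197 rad/s
The rod makes angle φ with the slider axis where L sinφ = r sinθ; differentiating, L cosφ·φ̇ = r ω cosθ.
L cosφ = √(L² − r² sin²θ) = 0.055672 m.
|ω_rod| = r ω |cosθ| / √(L² − r² sin²θ) = 0.0125·197·0.83292/0.055672 = 36.835 rad/s.

36.8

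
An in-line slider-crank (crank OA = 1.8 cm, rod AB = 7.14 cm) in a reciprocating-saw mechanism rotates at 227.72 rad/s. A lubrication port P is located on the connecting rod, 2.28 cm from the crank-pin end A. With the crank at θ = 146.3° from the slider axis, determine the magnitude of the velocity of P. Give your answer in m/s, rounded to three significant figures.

3.14

ω = 227.7 rad/s.  Crank-pin speed |V_A| = rω = 4.099 m/s, perpendicular to OA.
Rod angle: sinφ = −(r/L) sinθ ⇒ φ = -8.041°; ω_rod = −rω cosθ/√(L²−r²sin²θ) = +48.235 rad/s.
V_P = V_A + ω_rod × AP, with AP = 0.0228 m along the rod.
Components: V_Px = −rω sinθ − a·ω_rod·sinφ = -2.1205 m/s;  V_Py = rω cosθ + a·ω_rod·cosφ = -2.3212 m/s.
|V_P| = √(V_Px² + V_Py²) = 3.1439 m/s.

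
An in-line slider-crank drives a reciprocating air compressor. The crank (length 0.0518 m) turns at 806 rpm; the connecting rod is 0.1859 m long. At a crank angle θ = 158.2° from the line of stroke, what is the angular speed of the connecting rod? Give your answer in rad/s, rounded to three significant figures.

22.0

ω = 84.4 rad/s (converted from 806 rpm).
The rod makes angle φ with the slider axis where L sinφ = r sinθ; differentiating, L cosφ·φ̇ = r ω cosθ.
L cosφ = √(L² − r² sin²θ) = 0.1849 m.
|ω_rod| = r ω |cosθ| / √(L² − r² sin²θ) = 0.0518·84.4·0.92849/0.1849 = 21.955 rad/s.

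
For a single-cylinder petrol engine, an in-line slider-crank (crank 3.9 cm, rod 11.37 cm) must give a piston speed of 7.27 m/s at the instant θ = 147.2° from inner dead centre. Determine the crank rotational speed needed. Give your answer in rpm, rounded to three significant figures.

For an in-line slider-crank, |v_piston| = rω|sinθ|·[1 + r cosθ/√(L² − r² sin²θ)].
With r = 0.039 m, L = 0.1137 m, θ = 147.2°: the bracketed kinematic factor |dx/dθ| = 0.014927 m.
ω = v/|dx/dθ| = 7.27/0.014927 = 487.02 rad/s.
N = 60ω/(2π) = 4650.7 rpm.

4650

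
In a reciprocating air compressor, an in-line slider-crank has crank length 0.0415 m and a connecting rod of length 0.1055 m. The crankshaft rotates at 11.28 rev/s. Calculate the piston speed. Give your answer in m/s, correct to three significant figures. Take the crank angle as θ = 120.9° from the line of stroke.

1.98

ω = 2π·11.3 = 70.87 rad/s
For an in-line slider-crank, x = r cosθ + √(L² − r² sin²θ), so v = −rω sinθ·[1 + r cosθ/√(L² − r² sin²θ)].
With r = 0.0415 m, L = 0.1055 m, θ = 120.9°: √(L² − r² sin²θ) = 0.099309 m.
v = −0.0415·70.87·0.85806·[1 + 0.0415·-0.51354/0.099309] = -1.9822 m/s.
|v| = 1.9822 m/s.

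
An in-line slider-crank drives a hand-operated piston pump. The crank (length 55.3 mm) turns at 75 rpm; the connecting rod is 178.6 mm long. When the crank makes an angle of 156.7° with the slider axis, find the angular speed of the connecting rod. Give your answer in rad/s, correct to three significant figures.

2.25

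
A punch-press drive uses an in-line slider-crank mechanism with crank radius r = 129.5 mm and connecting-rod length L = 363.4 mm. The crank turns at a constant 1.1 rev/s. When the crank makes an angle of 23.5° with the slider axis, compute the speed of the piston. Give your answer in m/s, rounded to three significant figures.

0.475

ω = 2π·1.1 = 6.912 rad/s
For an in-line slider-crank, x = r cosθ + √(L² − r² sin²θ), so v = −rω sinθ·[1 + r cosθ/√(L² − r² sin²θ)].
With r = 0.1295 m, L = 0.3634 m, θ = 23.5°: √(L² − r² sin²θ) = 0.35971 m.
v = −0.1295·6.912·0.39875·[1 + 0.1295·0.91706/0.35971] = -0.47473 m/s.
|v| = 0.47473 m/s.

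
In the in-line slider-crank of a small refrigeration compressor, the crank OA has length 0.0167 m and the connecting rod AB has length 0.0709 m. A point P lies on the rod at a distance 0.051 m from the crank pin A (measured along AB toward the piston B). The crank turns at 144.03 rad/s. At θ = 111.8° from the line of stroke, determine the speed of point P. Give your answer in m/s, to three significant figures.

2.10

ω = 144 rad/s.  Crank-pin speed |V_A| = rω = 2.4053 m/s, perpendicular to OA.
Rod angle: sinφ = −(r/L) sinθ ⇒ φ = -12.633°; ω_rod = −rω cosθ/√(L²−r²sin²θ) = +12.911 rad/s.
V_P = V_A + ω_rod × AP, with AP = 0.051 m along the rod.
Components: V_Px = −rω sinθ − a·ω_rod·sinφ = -2.0893 m/s;  V_Py = rω cosθ + a·ω_rod·cosφ = -0.25072 m/s.
|V_P| = √(V_Px² + V_Py²) = 2.1043 m/s.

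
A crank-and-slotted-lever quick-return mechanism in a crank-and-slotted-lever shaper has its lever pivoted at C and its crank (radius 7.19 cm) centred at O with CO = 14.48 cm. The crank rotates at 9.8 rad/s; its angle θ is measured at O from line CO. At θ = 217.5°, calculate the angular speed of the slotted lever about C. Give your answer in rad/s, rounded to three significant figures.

3.15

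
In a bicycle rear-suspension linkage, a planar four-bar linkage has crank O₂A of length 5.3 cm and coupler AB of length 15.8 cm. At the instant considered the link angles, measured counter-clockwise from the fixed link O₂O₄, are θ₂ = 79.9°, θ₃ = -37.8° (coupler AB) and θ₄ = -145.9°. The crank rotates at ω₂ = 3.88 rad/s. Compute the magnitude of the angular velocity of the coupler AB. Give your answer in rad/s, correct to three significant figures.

0.982

ω₂ = 3.88 rad/s
Differentiating the loop-closure r₂e^{iθ₂}+r₃e^{iθ₃}=r₁+r₄e^{iθ₄} gives r₂ω₂e^{iθ₂}+r₃ω₃e^{iθ₃}=r₄ω₄e^{iθ₄}.
Eliminating the other unknown: ω₃ = r₂ω₂ sin(θ₄−θ₂) / [r₃ sin(θ₃−θ₄)].
Numerator sine = +0.71691; denominator sine = +0.95052.
Result = 0.053·3.88·(+0.71691) / (0.158·(+0.95052)) = +0.98165 rad/s; magnitude 0.98165 rad/s.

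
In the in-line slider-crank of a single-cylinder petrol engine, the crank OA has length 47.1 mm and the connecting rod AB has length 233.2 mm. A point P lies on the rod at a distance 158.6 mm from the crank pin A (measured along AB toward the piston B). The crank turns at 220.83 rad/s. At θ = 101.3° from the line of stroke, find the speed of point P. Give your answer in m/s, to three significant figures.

ω = 220.8 rad/s.  Crank-pin speed |V_A| = rω = 10.401 m/s, perpendicular to OA.
Rod angle: sinφ = −(r/L) sinθ ⇒ φ = -11.423°; ω_rod = −rω cosθ/√(L²−r²sin²θ) = +8.9161 rad/s.
V_P = V_A + ω_rod × AP, with AP = 0.1586 m along the rod.
Components: V_Px = −rω sinθ − a·ω_rod·sinφ = -9.9194 m/s;  V_Py = rω cosθ + a·ω_rod·cosφ = -0.65197 m/s.
|V_P| = √(V_Px² + V_Py²) = 9.9408 m/s.

9.94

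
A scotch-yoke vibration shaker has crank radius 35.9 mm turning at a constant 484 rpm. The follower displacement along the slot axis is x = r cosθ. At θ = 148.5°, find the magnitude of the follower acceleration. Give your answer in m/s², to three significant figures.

78.6

ω = 50.68 rad/s (from 484 rpm).
x = r cosθ ⇒ ẍ = −rω² cosθ (ω constant).
|a| = rω²|cosθ| = 0.0359·(50.68)²·|cos 148.5°| = 78.634 m/s².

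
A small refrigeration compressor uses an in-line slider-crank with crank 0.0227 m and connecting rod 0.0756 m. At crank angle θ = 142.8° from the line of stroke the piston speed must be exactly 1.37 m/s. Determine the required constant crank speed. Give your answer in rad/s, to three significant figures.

132

For an in-line slider-crank, |v_piston| = rω|sinθ|·[1 + r cosθ/√(L² − r² sin²θ)].
With r = 0.0227 m, L = 0.0756 m, θ = 142.8°: the bracketed kinematic factor |dx/dθ| = 0.010386 m.
ω = v/|dx/dθ| = 1.37/0.010386 = 131.9 rad/s.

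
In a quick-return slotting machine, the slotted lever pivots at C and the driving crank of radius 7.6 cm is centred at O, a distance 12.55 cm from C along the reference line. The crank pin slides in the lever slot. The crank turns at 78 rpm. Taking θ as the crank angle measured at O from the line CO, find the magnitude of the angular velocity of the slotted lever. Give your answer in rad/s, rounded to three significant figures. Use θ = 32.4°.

ω = 8.168 rad/s (from 78 rpm).
Crank pin A relative to C: A = (d + r cosθ, r sinθ); lever angle φ = atan2(r sinθ, d + r cosθ).
Differentiating tanφ: φ̇ = rω(d cosθ + r)/(d² + r² + 2dr cosθ).
d² + r² + 2dr cosθ = |CA|² = 0.0376326 m²;  d cosθ + r = +0.18196 m.
|ω_lever| = |0.076·8.168·+0.18196| / 0.0376326 = 3.0016 rad/s.

3.00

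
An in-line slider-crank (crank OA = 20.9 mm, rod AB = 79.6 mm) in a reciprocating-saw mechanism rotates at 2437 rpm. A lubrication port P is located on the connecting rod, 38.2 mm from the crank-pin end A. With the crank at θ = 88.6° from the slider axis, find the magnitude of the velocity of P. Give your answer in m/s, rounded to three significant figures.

ω = 255.2 rad/s.  Crank-pin speed |V_A| = rω = 5.3337 m/s, perpendicular to OA.
Rod angle: sinφ = −(r/L) sinθ ⇒ φ = -15.218°; ω_rod = −rω cosθ/√(L²−r²sin²θ) = -1.6966 rad/s.
V_P = V_A + ω_rod × AP, with AP = 0.0382 m along the rod.
Components: V_Px = −rω sinθ − a·ω_rod·sinφ = -5.3491 m/s;  V_Py = rω cosθ + a·ω_rod·cosφ = +0.067777 m/s.
|V_P| = √(V_Px² + V_Py²) = 5.3496 m/s.

5.35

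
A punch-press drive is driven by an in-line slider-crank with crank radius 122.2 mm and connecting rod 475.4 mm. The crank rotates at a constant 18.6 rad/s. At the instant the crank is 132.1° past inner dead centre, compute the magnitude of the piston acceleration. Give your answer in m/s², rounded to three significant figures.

ω = 18.6 rad/s
x(θ) = r cosθ + √(L² − r² sin²θ); with ω constant, a = ω²·d²x/dθ².
d²x/dθ² = −r cosθ − r²(cos2θ)/√u − r⁴ sin²2θ/(4u^{3/2}),  u = L² − r² sin²θ = 0.217784 m².
Substituting r = 0.1222 m, L = 0.4754 m, θ = 132.1°: d²x/dθ² = +0.084617 m.
a = ω²·d²x/dθ² = (18.6)²·(+0.084617) = +29.274 m/s²;  |a| = 29.274 m/s².

29.3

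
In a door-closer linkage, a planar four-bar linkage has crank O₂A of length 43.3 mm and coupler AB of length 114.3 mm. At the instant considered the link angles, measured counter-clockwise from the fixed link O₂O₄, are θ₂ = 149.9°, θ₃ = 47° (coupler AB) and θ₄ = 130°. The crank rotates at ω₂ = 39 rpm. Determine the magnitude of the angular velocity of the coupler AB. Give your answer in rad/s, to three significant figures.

0.531

ω₂ = 4.084 rad/s (from 39 rpm).
Differentiating the loop-closure r₂e^{iθ₂}+r₃e^{iθ₃}=r₁+r₄e^{iθ₄} gives r₂ω₂e^{iθ₂}+r₃ω₃e^{iθ₃}=r₄ω₄e^{iθ₄}.
Eliminating the other unknown: ω₃ = r₂ω₂ sin(θ₄−θ₂) / [r₃ sin(θ₃−θ₄)].
Numerator sine = -0.34038; denominator sine = -0.99255.
Result = 0.0433·4.084·(-0.34038) / (0.1143·(-0.99255)) = +0.53058 rad/s; magnitude 0.53058 rad/s.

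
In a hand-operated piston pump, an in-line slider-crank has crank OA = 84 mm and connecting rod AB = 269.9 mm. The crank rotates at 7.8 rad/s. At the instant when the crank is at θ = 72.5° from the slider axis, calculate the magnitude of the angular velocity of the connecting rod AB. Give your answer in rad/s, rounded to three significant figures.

0.764

ω = 7.8 rad/s
The rod makes angle φ with the slider axis where L sinφ = r sinθ; differentiating, L cosφ·φ̇ = r ω cosθ.
L cosφ = √(L² − r² sin²θ) = 0.25774 m.
|ω_rod| = r ω |cosθ| / √(L² − r² sin²θ) = 0.084·7.8·0.30071/0.25774 = 0.76443 rad/s.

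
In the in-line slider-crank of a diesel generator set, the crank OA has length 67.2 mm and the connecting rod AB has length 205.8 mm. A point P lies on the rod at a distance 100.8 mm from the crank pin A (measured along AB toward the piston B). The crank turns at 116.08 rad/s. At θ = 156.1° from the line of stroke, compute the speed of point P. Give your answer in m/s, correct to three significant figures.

ω = 116.1 rad/s.  Crank-pin speed |V_A| = rω = 7.8006 m/s, perpendicular to OA.
Rod angle: sinφ = −(r/L) sinθ ⇒ φ = -7.602°; ω_rod = −rω cosθ/√(L²−r²sin²θ) = +34.961 rad/s.
V_P = V_A + ω_rod × AP, with AP = 0.1008 m along the rod.
Components: V_Px = −rω sinθ − a·ω_rod·sinφ = -2.6941 m/s;  V_Py = rω cosθ + a·ω_rod·cosφ = -3.6386 m/s.
|V_P| = √(V_Px² + V_Py²) = 4.5275 m/s.

4.53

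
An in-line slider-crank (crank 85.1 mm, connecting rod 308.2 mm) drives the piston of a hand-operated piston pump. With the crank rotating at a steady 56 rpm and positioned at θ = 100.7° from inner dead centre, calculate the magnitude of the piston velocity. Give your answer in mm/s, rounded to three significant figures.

464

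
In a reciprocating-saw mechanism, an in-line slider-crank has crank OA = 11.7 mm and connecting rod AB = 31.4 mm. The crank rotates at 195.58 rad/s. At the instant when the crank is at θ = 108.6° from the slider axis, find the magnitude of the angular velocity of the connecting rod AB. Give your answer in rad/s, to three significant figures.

ω = 195.6 rad/s
The rod makes angle φ with the slider axis where L sinφ = r sinθ; differentiating, L cosφ·φ̇ = r ω cosθ.
L cosφ = √(L² − r² sin²θ) = 0.029377 m.
|ω_rod| = r ω |cosθ| / √(L² − r² sin²θ) = 0.0117·195.6·0.31896/0.029377 = 24.845 rad/s.

24.8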